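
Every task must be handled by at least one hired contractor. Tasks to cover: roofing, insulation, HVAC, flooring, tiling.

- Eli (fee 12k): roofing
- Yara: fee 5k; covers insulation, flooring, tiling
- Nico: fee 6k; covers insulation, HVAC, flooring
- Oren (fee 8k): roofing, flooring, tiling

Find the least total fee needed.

Choose Nico and Oren: together they cover roofing, insulation, HVAC, flooring, tiling — every task.
Total fee: 6 + 8 = 14.

14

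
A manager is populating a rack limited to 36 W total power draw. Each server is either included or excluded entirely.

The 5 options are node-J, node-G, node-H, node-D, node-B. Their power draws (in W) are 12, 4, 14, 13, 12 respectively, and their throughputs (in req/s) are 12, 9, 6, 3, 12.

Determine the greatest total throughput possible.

33

Treat it as a binary knapsack problem.
Take node-J, node-G, and node-B: power draw 12 + 4 + 12 = 28 ≤ 36, throughput 12 + 9 + 12 = 33.
No other feasible combination does better.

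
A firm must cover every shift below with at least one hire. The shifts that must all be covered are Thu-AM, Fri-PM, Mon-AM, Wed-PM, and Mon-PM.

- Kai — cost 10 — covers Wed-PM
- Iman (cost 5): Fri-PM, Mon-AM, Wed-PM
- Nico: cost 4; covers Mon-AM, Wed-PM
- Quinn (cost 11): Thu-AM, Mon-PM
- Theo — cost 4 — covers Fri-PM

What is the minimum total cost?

16

Choose Iman and Quinn: together they cover Thu-AM, Fri-PM, Mon-AM, Wed-PM, Mon-PM — every shift.
Total cost: 5 + 11 = 16.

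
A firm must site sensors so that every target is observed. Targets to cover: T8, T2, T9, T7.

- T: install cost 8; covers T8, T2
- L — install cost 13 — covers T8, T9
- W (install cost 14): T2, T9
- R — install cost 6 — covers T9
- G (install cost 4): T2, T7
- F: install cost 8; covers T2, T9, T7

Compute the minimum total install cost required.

16

This is an integer covering problem.
Choose T and F: together they cover T8, T2, T9, T7 — every target.
Total install cost: 8 + 8 = 16.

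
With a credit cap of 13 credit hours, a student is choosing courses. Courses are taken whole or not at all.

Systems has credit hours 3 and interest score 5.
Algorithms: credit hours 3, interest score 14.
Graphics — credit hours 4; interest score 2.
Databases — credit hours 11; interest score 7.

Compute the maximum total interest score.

Allowing fractional choices, the relaxed optimum would be about 23.5, but courses are indivisible.
Systems + Algorithms + Graphics: credit hours 3 + 3 + 4 = 10 ≤ 13, interest score 5 + 14 + 2 = 21.
Systems + Algorithms: credit hours 3 + 3 = 6 ≤ 13, interest score 5 + 14 = 19.
Algorithms + Graphics: credit hours 3 + 4 = 7 ≤ 13, interest score 14 + 2 = 16.
Best is Systems, Algorithms, and Graphics with total interest score 21.

21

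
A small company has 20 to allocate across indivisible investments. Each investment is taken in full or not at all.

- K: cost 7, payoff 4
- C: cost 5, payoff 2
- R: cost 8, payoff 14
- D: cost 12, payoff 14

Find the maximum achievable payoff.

28

This is an integer program with binary decision variables.
K + C + R: cost 7 + 5 + 8 = 20 ≤ 20, payoff 4 + 2 + 14 = 20.
R + D: cost 8 + 12 = 20 ≤ 20, payoff 14 + 14 = 28.
Best is R and D with total payoff 28.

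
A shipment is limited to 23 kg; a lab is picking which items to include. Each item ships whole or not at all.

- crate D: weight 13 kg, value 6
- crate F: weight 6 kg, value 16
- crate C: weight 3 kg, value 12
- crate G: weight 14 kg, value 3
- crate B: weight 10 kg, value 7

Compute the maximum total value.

35

Allowing fractional choices, the relaxed optimum would be about 36.8, but items are indivisible.
crate D + crate F + crate C: weight 13 + 6 + 3 = 22 ≤ 23, value 6 + 16 + 12 = 34.
crate F + crate C + crate B: weight 6 + 3 + 10 = 19 ≤ 23, value 16 + 12 + 7 = 35.
Best is crate F, crate C, and crate B with total value 35.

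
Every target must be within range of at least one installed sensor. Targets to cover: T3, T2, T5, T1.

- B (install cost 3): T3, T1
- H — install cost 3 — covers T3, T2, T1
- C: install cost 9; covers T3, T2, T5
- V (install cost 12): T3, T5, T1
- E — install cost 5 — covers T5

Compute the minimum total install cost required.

Choose H and E: together they cover T3, T2, T5, T1 — every target.
Total install cost: 3 + 5 = 8.
No cover costs less than 8.

8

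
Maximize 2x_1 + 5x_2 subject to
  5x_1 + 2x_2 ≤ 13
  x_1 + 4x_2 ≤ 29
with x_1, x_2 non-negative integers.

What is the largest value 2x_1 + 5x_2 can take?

(x_1,x_2)=(0,6): 5·0+2·6=12≤13, 1·0+4·6=24≤29, objective 30.
(x_1,x_2)=(0,5): 5·0+2·5=10≤13, 1·0+4·5=20≤29, objective 25.
No feasible integer point exceeds 30.

30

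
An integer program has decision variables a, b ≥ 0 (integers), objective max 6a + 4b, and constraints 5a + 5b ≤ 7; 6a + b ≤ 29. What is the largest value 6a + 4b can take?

6

Relaxing integrality, the LP optimum is 8.40 at (a,b) = (1.4, 0), which is not an integer point.
(a,b)=(1,0): 5·1+5·0=5≤7, 6·1+1·0=6≤29, objective 6.
(a,b)=(0,1): 5·0+5·1=5≤7, 6·0+1·1=1≤29, objective 4.
Maximum is 6 at (a,b)=(1,0).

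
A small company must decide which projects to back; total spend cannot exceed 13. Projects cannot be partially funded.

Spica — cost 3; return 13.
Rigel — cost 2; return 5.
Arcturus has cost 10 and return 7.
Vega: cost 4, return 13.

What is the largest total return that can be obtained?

31

This is an integer program with binary decision variables.
Take Spica, Rigel, and Vega: cost 3 + 2 + 4 = 9 ≤ 13, return 13 + 5 + 13 = 31.
No other feasible combination does better.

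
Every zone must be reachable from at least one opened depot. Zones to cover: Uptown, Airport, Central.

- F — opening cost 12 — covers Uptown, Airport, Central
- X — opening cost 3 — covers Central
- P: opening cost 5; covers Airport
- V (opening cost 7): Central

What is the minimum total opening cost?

12

The greedy cost-per-new-zone heuristic would pick X, P, and F for 20, but a cheaper cover exists.
F alone covers Uptown, Airport, Central — every zone.
Total opening cost: 12.
No cover costs less than 12.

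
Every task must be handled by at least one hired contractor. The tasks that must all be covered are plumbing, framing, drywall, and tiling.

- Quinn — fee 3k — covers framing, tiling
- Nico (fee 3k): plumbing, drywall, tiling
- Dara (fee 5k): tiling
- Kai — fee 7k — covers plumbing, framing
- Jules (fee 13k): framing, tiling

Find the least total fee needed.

Choose Quinn and Nico: together they cover plumbing, framing, drywall, tiling — every task.
Total fee: 3 + 3 = 6.

6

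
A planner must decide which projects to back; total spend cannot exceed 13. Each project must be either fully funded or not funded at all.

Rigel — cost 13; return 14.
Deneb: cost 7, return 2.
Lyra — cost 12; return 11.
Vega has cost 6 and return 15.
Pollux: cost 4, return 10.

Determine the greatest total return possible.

25

This is an integer program with binary decision variables.
Vega + Pollux: cost 6 + 4 = 10 ≤ 13, return 15 + 10 = 25.
Deneb + Vega: cost 7 + 6 = 13 ≤ 13, return 2 + 15 = 17.
Vega: cost 6 ≤ 13, return 15.
Best is Vega and Pollux with total return 25.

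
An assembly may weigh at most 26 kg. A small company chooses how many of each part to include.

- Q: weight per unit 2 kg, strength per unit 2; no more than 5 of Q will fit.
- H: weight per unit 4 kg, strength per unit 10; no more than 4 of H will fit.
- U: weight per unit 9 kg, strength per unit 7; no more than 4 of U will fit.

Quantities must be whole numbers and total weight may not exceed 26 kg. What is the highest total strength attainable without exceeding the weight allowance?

50

This is a bounded integer knapsack.
Take 5×Q and 4×H: weight 26 ≤ 26, strength 5·2 + 4·10 = 50.
H has the best ratio (10/4) and is taken to its limit of 4; remaining capacity is filled optimally with the others.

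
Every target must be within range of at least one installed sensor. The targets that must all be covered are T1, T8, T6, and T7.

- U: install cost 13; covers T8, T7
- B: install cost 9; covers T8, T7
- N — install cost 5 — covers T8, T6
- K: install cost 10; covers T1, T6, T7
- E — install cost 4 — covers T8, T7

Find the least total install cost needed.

This is a weighted set-cover instance.
The greedy cost-per-new-target heuristic would pick E, N, and K for 19, but a cheaper cover exists.
Choose K and E: together they cover T1, T8, T6, T7 — every target.
Total install cost: 10 + 4 = 14.
No cover costs less than 14.

14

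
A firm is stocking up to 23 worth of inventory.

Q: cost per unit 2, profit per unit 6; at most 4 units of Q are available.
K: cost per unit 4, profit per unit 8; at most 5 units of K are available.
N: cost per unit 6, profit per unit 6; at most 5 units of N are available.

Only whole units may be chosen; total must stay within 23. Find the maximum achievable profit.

50

Take 3×Q and 4×K: cost 22 ≤ 23, profit 3·6 + 4·8 = 50.
No other integer combination yields more.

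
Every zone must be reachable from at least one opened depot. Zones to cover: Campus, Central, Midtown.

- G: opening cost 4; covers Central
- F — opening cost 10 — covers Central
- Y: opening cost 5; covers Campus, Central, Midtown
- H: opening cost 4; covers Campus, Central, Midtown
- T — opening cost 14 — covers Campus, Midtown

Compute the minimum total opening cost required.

H alone covers Campus, Central, Midtown — every zone.
Total opening cost: 4.

4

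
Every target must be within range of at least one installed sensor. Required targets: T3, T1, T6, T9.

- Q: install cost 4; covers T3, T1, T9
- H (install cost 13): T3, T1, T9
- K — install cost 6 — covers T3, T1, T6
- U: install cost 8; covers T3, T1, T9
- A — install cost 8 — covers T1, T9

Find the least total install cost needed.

Choose Q and K: together they cover T3, T1, T6, T9 — every target.
Total install cost: 4 + 6 = 10.
No cover costs less than 10.

10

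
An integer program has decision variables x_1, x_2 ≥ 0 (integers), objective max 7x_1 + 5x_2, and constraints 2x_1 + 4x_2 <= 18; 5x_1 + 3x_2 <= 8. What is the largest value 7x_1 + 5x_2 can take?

12

The continuous relaxation peaks at (0, 2.67) with value 13.33; rounding to a feasible lattice point costs some objective.
(x_1,x_2)=(1,1): 2·1+4·1=6≤18, 5·1+3·1=8≤8, objective 12.
(x_1,x_2)=(0,2): 2·0+4·2=8≤18, 5·0+3·2=6≤8, objective 10.
(x_1,x_2)=(1,0): 2·1+4·0=2≤18, 5·1+3·0=5≤8, objective 7.
Maximum is 12 at (x_1,x_2)=(1,1).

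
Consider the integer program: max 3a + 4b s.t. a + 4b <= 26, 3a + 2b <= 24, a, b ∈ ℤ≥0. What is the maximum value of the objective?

Relaxing integrality, the LP optimum is 34.80 at (a,b) = (4.4, 5.4), which is not an integer point.
(a,b)=(4,5): 1·4+4·5=24≤26, 3·4+2·5=22≤24, objective 32.
(a,b)=(5,4): 1·5+4·4=21≤26, 3·5+2·4=23≤24, objective 31.
(a,b)=(3,5): 1·3+4·5=23≤26, 3·3+2·5=19≤24, objective 29.
(a,b)=(4,4): 1·4+4·4=20≤26, 3·4+2·4=20≤24, objective 28.
Maximum is 32 at (a,b)=(4,5).

32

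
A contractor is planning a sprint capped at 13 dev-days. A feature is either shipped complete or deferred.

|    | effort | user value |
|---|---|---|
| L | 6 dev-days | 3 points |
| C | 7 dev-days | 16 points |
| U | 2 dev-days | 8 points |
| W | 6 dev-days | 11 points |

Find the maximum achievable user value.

Allowing fractional choices, the relaxed optimum would be about 31.3, but features are indivisible.
C + U: effort 7 + 2 = 9 ≤ 13, user value 16 + 8 = 24.
C + W: effort 7 + 6 = 13 ≤ 13, user value 16 + 11 = 27.
U + W: effort 2 + 6 = 8 ≤ 13, user value 8 + 11 = 19.
Best is C and W with total user value 27.

27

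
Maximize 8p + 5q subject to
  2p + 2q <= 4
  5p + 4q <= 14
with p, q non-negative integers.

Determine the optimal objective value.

(p,q)=(2,0) is feasible, giving 16.
(p,q)=(1,1) is feasible, giving 13.
No feasible integer point exceeds 16.

16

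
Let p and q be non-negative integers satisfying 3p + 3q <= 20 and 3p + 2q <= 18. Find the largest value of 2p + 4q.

The continuous relaxation peaks at (0, 6.67) with value 26.67; rounding to a feasible lattice point costs some objective.
(p,q)=(0,6): 3·0+3·6=18≤20, 3·0+2·6=12≤18, objective 24.
(p,q)=(1,5): 3·1+3·5=18≤20, 3·1+2·5=13≤18, objective 22.
No feasible integer point exceeds 24.

24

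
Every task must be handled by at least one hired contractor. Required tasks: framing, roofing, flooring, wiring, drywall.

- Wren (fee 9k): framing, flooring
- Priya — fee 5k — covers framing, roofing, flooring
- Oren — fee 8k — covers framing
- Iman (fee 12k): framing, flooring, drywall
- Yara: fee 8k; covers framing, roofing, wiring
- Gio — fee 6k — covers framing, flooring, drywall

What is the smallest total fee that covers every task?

14

The greedy cost-per-new-task heuristic would pick Priya, Gio, and Yara for 19, but a cheaper cover exists.
Choose Yara and Gio: together they cover framing, roofing, flooring, wiring, drywall — every task.
Total fee: 8 + 6 = 14.
No cover costs less than 14.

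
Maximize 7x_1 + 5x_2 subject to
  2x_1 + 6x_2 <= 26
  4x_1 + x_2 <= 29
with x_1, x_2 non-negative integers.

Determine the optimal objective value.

The continuous relaxation peaks at (6.73, 2.09) with value 57.55; rounding to a feasible lattice point costs some objective.
(x_1,x_2)=(7,1): 2·7+6·1=20≤26, 4·7+1·1=29≤29, objective 54.
(x_1,x_2)=(6,2): 2·6+6·2=24≤26, 4·6+1·2=26≤29, objective 52.
The best lattice point is (7,1), giving 54.

54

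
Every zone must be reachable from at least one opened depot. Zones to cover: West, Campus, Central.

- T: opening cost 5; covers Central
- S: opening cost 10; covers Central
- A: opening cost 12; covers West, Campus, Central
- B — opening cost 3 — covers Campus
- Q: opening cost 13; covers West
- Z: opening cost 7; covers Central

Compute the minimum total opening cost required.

12

This is an integer covering problem.
The greedy cost-per-new-zone heuristic would pick B, T, and A for 20, but a cheaper cover exists.
A alone covers West, Campus, Central — every zone.
Total opening cost: 12.
No cover costs less than 12.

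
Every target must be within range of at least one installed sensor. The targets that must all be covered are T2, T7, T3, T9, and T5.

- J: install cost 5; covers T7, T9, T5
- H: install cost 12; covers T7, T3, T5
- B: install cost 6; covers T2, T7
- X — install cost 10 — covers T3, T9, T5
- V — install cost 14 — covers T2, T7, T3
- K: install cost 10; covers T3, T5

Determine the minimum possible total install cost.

16

The greedy cost-per-new-target heuristic would pick J, B, and X for 21, but a cheaper cover exists.
Choose B and X: together they cover T2, T7, T3, T9, T5 — every target.
Total install cost: 6 + 10 = 16.
No cover costs less than 16.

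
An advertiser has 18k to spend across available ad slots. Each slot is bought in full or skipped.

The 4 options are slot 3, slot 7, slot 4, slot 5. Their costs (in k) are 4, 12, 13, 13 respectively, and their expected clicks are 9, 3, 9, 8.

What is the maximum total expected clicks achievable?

slot 3 + slot 4: cost 4 + 13 = 17 ≤ 18, expected clicks 9 + 9 = 18.
slot 3 + slot 7: cost 4 + 12 = 16 ≤ 18, expected clicks 9 + 3 = 12.
slot 3 + slot 5: cost 4 + 13 = 17 ≤ 18, expected clicks 9 + 8 = 17.
Best is slot 3 and slot 4 with total expected clicks 18.

18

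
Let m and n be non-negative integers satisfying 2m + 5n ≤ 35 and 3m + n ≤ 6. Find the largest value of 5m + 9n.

(m,n)=(0,6) is feasible, giving 54.
(m,n)=(0,5) is feasible, giving 45.
No feasible integer point exceeds 54.

54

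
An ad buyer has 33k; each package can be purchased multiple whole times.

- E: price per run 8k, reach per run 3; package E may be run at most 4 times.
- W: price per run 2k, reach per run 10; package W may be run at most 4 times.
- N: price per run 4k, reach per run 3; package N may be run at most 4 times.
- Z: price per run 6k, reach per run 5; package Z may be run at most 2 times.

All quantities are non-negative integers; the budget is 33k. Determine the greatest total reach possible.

This is a bounded integer knapsack.
4×W, 3×N, and 2×Z: price 32 ≤ 33, reach 4·10 + 3·3 + 2·5 = 59.
4×W, 4×N, and 1×Z: price 30 ≤ 33, reach 4·10 + 4·3 + 1·5 = 57.
Best is 59.

59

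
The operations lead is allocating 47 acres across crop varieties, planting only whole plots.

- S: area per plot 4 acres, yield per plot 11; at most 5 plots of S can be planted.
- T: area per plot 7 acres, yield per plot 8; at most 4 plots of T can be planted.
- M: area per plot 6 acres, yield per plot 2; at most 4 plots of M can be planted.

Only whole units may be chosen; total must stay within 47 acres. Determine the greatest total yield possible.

S has the best ratio (11/4); taking only S gives at most 5×11 = 55 (stopped by the supply cap of 5).
Mixing does better — 5×S, 3×T, and 1×M: area 47 ≤ 47, yield 5·11 + 3·8 + 1·2 = 81.

81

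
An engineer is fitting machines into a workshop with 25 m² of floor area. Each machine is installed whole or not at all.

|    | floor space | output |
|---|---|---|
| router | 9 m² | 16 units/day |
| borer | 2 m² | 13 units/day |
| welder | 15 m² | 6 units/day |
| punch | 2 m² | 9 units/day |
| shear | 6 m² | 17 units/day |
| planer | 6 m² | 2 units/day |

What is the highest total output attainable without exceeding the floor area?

Treat it as a binary knapsack problem.
Allowing fractional choices, the relaxed optimum would be about 57.4, but machines are indivisible.
router + borer + punch + shear + planer: floor space 9 + 2 + 2 + 6 + 6 = 25 ≤ 25, output 16 + 13 + 9 + 17 + 2 = 57.
router + borer + shear + planer: floor space 9 + 2 + 6 + 6 = 23 ≤ 25, output 16 + 13 + 17 + 2 = 48.
router + borer + punch + shear: floor space 9 + 2 + 2 + 6 = 19 ≤ 25, output 16 + 13 + 9 + 17 = 55.
Best is router, borer, punch, shear, and planer with total output 57.

57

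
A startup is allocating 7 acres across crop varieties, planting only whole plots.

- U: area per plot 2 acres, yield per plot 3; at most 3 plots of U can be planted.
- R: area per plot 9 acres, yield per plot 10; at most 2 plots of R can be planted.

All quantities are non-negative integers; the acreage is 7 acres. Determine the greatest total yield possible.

2×U: area 4 ≤ 7, yield 2·3 = 6.
3×U: area 6 ≤ 7, yield 3·3 = 9.
Best is 9.

9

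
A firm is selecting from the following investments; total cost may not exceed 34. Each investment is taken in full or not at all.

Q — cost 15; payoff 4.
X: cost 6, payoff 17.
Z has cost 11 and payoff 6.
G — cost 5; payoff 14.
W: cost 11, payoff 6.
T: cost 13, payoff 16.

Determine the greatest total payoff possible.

47

Treat it as a binary knapsack problem.
Take X, G, and T: cost 6 + 5 + 13 = 24 ≤ 34, payoff 17 + 14 + 16 = 47.
No other feasible combination does better.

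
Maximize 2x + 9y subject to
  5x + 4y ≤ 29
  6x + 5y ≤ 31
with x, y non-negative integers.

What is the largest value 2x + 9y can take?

54

(x,y)=(0,6) is feasible, giving 54.
(x,y)=(1,5) is feasible, giving 47.
(x,y)=(0,5) is feasible, giving 45.
Maximum is 54 at (x,y)=(0,6).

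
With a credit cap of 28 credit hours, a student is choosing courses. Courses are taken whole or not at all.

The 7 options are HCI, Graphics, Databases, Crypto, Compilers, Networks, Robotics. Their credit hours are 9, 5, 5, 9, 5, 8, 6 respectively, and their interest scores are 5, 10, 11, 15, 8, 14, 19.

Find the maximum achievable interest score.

59

This is a 0-1 knapsack instance.
Allowing fractional choices, the relaxed optimum would be about 60.7, but courses are indivisible.
Databases + Crypto + Networks + Robotics: credit hours 5 + 9 + 8 + 6 = 28 ≤ 28, interest score 11 + 15 + 14 + 19 = 59.
Crypto + Compilers + Networks + Robotics: credit hours 9 + 5 + 8 + 6 = 28 ≤ 28, interest score 15 + 8 + 14 + 19 = 56.
Graphics + Crypto + Networks + Robotics: credit hours 5 + 9 + 8 + 6 = 28 ≤ 28, interest score 10 + 15 + 14 + 19 = 58.
Best is Databases, Crypto, Networks, and Robotics with total interest score 59.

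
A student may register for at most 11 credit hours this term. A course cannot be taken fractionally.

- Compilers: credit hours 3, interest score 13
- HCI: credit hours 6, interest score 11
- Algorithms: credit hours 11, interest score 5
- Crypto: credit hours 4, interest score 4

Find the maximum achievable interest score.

This is an integer program with binary decision variables.
Compilers + HCI: credit hours 3 + 6 = 9 ≤ 11, interest score 13 + 11 = 24.
Compilers + Crypto: credit hours 3 + 4 = 7 ≤ 11, interest score 13 + 4 = 17.
Best is Compilers and HCI with total interest score 24.

24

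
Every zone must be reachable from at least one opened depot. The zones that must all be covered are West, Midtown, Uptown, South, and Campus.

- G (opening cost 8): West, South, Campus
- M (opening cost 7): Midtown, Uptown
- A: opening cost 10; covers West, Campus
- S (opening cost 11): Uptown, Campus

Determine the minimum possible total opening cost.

15

This is an integer covering problem.
Choose G and M: together they cover West, Midtown, Uptown, South, Campus — every zone.
Total opening cost: 8 + 7 = 15.
No cover costs less than 15.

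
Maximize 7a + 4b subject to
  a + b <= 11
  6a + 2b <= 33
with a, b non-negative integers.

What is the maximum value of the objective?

Relaxing integrality, the LP optimum is 52.25 at (a,b) = (2.75, 8.25), which is not an integer point.
(a,b)=(2,9): 1·2+1·9=11≤11, 6·2+2·9=30≤33, objective 50.
(a,b)=(3,7): 1·3+1·7=10≤11, 6·3+2·7=32≤33, objective 49.
(a,b)=(1,10): 1·1+1·10=11≤11, 6·1+2·10=26≤33, objective 47.
No feasible integer point exceeds 50.

50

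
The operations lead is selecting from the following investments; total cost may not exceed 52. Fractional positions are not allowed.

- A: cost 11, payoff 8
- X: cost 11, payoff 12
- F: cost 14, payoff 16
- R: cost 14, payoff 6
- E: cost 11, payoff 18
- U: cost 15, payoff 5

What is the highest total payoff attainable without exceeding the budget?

54

X + F + R + E: cost 11 + 14 + 14 + 11 = 50 ≤ 52, payoff 12 + 16 + 6 + 18 = 52.
X + F + E + U: cost 11 + 14 + 11 + 15 = 51 ≤ 52, payoff 12 + 16 + 18 + 5 = 51.
A + X + F + E: cost 11 + 11 + 14 + 11 = 47 ≤ 52, payoff 8 + 12 + 16 + 18 = 54.
Best is A, X, F, and E with total payoff 54.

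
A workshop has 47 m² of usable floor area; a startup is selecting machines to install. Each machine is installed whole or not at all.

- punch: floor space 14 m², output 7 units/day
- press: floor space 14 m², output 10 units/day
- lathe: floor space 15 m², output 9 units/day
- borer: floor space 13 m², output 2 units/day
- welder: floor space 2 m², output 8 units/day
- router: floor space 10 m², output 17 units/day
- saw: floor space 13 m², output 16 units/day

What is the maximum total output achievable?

51

Allowing fractional choices, the relaxed optimum would be about 55.8, but machines are indivisible.
press + welder + router + saw: floor space 14 + 2 + 10 + 13 = 39 ≤ 47, output 10 + 8 + 17 + 16 = 51.
lathe + welder + router + saw: floor space 15 + 2 + 10 + 13 = 40 ≤ 47, output 9 + 8 + 17 + 16 = 50.
Best is press, welder, router, and saw with total output 51.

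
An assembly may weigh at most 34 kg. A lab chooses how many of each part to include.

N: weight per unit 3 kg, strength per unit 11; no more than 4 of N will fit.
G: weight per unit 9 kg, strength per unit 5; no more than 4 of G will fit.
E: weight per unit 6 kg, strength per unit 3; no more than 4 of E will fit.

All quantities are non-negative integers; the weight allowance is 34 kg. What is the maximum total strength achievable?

Take 4×N, 1×G, and 2×E: weight 33 ≤ 34, strength 4·11 + 1·5 + 2·3 = 55.
N has the best ratio (11/3) and is taken to its limit of 4; remaining capacity is filled optimally with the others.

55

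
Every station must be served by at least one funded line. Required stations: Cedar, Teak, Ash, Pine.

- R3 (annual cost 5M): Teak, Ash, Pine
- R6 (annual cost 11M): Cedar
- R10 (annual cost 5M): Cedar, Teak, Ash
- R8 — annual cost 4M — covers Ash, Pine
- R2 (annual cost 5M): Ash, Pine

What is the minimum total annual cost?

This is a weighted set-cover instance.
The greedy cost-per-new-station heuristic would pick R3 and R10 for 10, but a cheaper cover exists.
Choose R10 and R8: together they cover Cedar, Teak, Ash, Pine — every station.
Total annual cost: 5 + 4 = 9.
No cover costs less than 9.

9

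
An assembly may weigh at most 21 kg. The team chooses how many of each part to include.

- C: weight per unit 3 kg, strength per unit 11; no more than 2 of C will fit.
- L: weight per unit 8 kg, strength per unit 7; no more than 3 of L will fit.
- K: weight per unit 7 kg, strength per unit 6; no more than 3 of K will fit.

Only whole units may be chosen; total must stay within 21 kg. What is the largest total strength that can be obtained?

35

2×C, 1×L, and 1×K: weight 21 ≤ 21, strength 2·11 + 1·7 + 1·6 = 35.
2×C and 2×K: weight 20 ≤ 21, strength 2·11 + 2·6 = 34.
Best is 35.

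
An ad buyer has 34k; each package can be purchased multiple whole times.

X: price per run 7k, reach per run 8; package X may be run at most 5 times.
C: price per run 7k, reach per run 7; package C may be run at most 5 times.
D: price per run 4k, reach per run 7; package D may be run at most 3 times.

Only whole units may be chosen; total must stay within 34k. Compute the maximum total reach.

45

3×X and 3×D: price 33 ≤ 34, reach 3·8 + 3·7 = 45.
2×X, 1×C, and 3×D: price 33 ≤ 34, reach 2·8 + 1·7 + 3·7 = 44.
Best is 45.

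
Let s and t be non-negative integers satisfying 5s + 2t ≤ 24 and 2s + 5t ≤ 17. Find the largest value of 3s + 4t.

Relaxing integrality, the LP optimum is 19.33 at (s,t) = (4.1, 1.76), which is not an integer point.
(s,t)=(3,2): 5·3+2·2=19≤24, 2·3+5·2=16≤17, objective 17.
(s,t)=(4,1): 5·4+2·1=22≤24, 2·4+5·1=13≤17, objective 16.
(s,t)=(2,2): 5·2+2·2=14≤24, 2·2+5·2=14≤17, objective 14.
The best lattice point is (3,2), giving 17.

17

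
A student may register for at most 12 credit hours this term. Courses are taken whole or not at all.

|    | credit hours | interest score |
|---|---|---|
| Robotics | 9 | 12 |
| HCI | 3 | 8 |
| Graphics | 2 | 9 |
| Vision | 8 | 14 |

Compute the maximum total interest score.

23

Allowing fractional choices, the relaxed optimum would be about 29.2, but courses are indivisible.
HCI + Vision: credit hours 3 + 8 = 11 ≤ 12, interest score 8 + 14 = 22.
Robotics + Graphics: credit hours 9 + 2 = 11 ≤ 12, interest score 12 + 9 = 21.
Graphics + Vision: credit hours 2 + 8 = 10 ≤ 12, interest score 9 + 14 = 23.
Best is Graphics and Vision with total interest score 23.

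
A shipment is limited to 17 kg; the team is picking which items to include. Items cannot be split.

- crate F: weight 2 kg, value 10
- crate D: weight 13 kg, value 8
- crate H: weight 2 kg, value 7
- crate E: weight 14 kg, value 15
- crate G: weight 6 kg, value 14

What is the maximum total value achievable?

Allowing fractional choices, the relaxed optimum would be about 38.5, but items are indivisible.
crate F + crate H + crate G: weight 2 + 2 + 6 = 10 ≤ 17, value 10 + 7 + 14 = 31.
crate F + crate D + crate H: weight 2 + 13 + 2 = 17 ≤ 17, value 10 + 8 + 7 = 25.
crate F + crate E: weight 2 + 14 = 16 ≤ 17, value 10 + 15 = 25.
Best is crate F, crate H, and crate G with total value 31.

31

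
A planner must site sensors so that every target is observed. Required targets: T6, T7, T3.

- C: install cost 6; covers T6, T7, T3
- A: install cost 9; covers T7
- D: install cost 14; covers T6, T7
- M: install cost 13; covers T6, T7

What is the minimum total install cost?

6

C alone covers T6, T7, T3 — every target.
Total install cost: 6.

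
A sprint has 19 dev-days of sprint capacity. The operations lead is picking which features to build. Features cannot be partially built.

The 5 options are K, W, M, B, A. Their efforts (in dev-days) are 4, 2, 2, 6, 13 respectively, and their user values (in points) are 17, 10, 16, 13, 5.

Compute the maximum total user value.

K + W + M + B: effort 4 + 2 + 2 + 6 = 14 ≤ 19, user value 17 + 10 + 16 + 13 = 56.
K + M + B: effort 4 + 2 + 6 = 12 ≤ 19, user value 17 + 16 + 13 = 46.
Best is K, W, M, and B with total user value 56.

56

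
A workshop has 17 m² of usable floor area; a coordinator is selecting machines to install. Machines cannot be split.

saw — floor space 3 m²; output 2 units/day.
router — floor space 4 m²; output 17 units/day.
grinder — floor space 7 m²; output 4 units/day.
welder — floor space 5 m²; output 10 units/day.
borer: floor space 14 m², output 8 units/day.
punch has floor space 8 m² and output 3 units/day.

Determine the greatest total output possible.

Allowing fractional choices, the relaxed optimum would be about 31.9, but machines are indivisible.
saw + router + welder: floor space 3 + 4 + 5 = 12 ≤ 17, output 2 + 17 + 10 = 29.
router + grinder + welder: floor space 4 + 7 + 5 = 16 ≤ 17, output 17 + 4 + 10 = 31.
router + welder + punch: floor space 4 + 5 + 8 = 17 ≤ 17, output 17 + 10 + 3 = 30.
Best is router, grinder, and welder with total output 31.

31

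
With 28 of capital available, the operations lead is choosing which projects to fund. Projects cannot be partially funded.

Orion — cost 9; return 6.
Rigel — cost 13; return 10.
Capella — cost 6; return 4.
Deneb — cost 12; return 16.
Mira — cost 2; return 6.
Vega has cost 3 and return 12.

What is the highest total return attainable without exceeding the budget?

Treat it as a binary knapsack problem.
Capella + Deneb + Mira + Vega: cost 6 + 12 + 2 + 3 = 23 ≤ 28, return 4 + 16 + 6 + 12 = 38.
Rigel + Deneb + Vega: cost 13 + 12 + 3 = 28 ≤ 28, return 10 + 16 + 12 = 38.
Orion + Deneb + Mira + Vega: cost 9 + 12 + 2 + 3 = 26 ≤ 28, return 6 + 16 + 6 + 12 = 40.
Best is Orion, Deneb, Mira, and Vega with total return 40.

40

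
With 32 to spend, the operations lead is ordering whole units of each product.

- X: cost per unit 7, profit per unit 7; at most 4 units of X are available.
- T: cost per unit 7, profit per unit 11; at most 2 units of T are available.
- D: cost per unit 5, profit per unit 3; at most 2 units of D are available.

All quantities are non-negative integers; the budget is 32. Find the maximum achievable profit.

36

Take 2×X and 2×T: cost 28 ≤ 32, profit 2·7 + 2·11 = 36.
T has the best ratio (11/7) and is taken to its limit of 2; remaining capacity is filled optimally with the others.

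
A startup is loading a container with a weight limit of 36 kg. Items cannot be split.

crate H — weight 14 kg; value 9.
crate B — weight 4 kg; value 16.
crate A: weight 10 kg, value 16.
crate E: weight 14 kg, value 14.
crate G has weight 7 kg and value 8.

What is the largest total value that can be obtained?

Take crate B, crate A, crate E, and crate G: weight 4 + 10 + 14 + 7 = 35 ≤ 36, value 16 + 16 + 14 + 8 = 54.
No other feasible combination does better.

54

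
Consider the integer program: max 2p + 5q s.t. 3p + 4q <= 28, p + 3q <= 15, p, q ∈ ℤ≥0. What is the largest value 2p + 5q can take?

Relaxing integrality, the LP optimum is 26.60 at (p,q) = (4.8, 3.4), which is not an integer point.
(p,q)=(3,4): 3·3+4·4=25≤28, 1·3+3·4=15≤15, objective 26.
(p,q)=(5,3): 3·5+4·3=27≤28, 1·5+3·3=14≤15, objective 25.
(p,q)=(2,4): 3·2+4·4=22≤28, 1·2+3·4=14≤15, objective 24.
(p,q)=(4,3): 3·4+4·3=24≤28, 1·4+3·3=13≤15, objective 23.
No feasible integer point exceeds 26.

26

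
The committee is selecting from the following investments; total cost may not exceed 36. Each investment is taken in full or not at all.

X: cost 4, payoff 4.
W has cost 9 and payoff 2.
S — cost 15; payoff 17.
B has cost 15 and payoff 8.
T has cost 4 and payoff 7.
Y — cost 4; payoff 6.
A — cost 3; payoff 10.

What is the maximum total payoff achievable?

44

Allowing fractional choices, the relaxed optimum would be about 47.2, but investments are indivisible.
X + S + T + Y + A: cost 4 + 15 + 4 + 4 + 3 = 30 ≤ 36, payoff 4 + 17 + 7 + 6 + 10 = 44.
W + S + T + Y + A: cost 9 + 15 + 4 + 4 + 3 = 35 ≤ 36, payoff 2 + 17 + 7 + 6 + 10 = 42.
Best is X, S, T, Y, and A with total payoff 44.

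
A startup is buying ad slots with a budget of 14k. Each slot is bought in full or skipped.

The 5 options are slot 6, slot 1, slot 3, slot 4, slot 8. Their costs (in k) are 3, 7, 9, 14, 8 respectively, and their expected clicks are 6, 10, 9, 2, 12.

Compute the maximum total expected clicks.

Take slot 6 and slot 8: cost 3 + 8 = 11 ≤ 14, expected clicks 6 + 12 = 18.
No other feasible combination does better.

18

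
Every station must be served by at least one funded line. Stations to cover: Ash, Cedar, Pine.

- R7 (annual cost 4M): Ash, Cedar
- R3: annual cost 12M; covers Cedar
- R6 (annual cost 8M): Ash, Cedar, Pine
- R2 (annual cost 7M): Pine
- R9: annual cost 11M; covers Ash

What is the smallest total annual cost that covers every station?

8

The greedy cost-per-new-station heuristic would pick R7 and R2 for 11, but a cheaper cover exists.
R6 alone covers Ash, Cedar, Pine — every station.
Total annual cost: 8.
No cover costs less than 8.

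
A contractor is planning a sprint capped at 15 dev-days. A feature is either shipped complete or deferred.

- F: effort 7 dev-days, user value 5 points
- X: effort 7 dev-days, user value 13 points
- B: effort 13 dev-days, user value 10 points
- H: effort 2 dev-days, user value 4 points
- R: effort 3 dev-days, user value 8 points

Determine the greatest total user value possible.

F + X: effort 7 + 7 = 14 ≤ 15, user value 5 + 13 = 18.
X + R: effort 7 + 3 = 10 ≤ 15, user value 13 + 8 = 21.
X + H + R: effort 7 + 2 + 3 = 12 ≤ 15, user value 13 + 4 + 8 = 25.
Best is X, H, and R with total user value 25.

25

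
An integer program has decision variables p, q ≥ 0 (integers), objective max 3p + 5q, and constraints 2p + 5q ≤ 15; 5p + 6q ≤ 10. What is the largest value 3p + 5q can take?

6

The continuous relaxation peaks at (0, 1.67) with value 8.33; rounding to a feasible lattice point costs some objective.
(p,q)=(2,0): 2·2+5·0=4≤15, 5·2+6·0=10≤10, objective 6.
(p,q)=(0,1): 2·0+5·1=5≤15, 5·0+6·1=6≤10, objective 5.
(p,q)=(1,0): 2·1+5·0=2≤15, 5·1+6·0=5≤10, objective 3.
(p,q)=(0,0): 2·0+5·0=0≤15, 5·0+6·0=0≤10, objective 0.
The best lattice point is (2,0), giving 6.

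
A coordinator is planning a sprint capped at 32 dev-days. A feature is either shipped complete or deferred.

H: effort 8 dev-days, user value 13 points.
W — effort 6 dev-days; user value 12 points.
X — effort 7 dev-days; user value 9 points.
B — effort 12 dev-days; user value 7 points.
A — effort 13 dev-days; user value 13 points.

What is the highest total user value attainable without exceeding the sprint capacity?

38

Allowing fractional choices, the relaxed optimum would be about 45.0, but features are indivisible.
H + W + X: effort 8 + 6 + 7 = 21 ≤ 32, user value 13 + 12 + 9 = 34.
H + X + A: effort 8 + 7 + 13 = 28 ≤ 32, user value 13 + 9 + 13 = 35.
H + W + A: effort 8 + 6 + 13 = 27 ≤ 32, user value 13 + 12 + 13 = 38.
Best is H, W, and A with total user value 38.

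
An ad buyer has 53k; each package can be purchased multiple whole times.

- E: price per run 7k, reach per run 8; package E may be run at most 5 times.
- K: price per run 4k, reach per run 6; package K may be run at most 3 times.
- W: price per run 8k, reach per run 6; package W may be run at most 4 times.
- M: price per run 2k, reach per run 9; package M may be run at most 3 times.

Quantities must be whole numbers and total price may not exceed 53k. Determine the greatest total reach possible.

85

5×E, 3×K, and 3×M: price 53 ≤ 53, reach 5·8 + 3·6 + 3·9 = 85.
5×E, 1×K, 1×W, and 3×M: price 53 ≤ 53, reach 5·8 + 1·6 + 1·6 + 3·9 = 79.
Best is 85.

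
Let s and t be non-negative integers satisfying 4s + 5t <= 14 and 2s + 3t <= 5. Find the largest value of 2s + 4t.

(s,t)=(1,1) is feasible, giving 6.
(s,t)=(0,1) is feasible, giving 4.
(s,t)=(2,0) is feasible, giving 4.
Maximum is 6 at (s,t)=(1,1).

6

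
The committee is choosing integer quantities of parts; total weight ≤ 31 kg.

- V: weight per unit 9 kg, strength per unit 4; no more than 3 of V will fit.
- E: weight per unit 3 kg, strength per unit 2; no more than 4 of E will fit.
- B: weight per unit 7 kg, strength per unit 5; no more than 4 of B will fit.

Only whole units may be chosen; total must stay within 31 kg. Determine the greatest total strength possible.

22

Take 1×E and 4×B: weight 31 ≤ 31, strength 1·2 + 4·5 = 22.
B has the best ratio (5/7) and is taken to its limit of 4; remaining capacity is filled optimally with the others.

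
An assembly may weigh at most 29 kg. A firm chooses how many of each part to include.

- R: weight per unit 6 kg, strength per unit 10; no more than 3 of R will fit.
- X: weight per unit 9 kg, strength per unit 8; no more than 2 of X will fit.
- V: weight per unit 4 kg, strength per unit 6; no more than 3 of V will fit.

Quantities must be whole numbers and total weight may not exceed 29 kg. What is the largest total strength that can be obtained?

42

Take 3×R and 2×V: weight 26 ≤ 29, strength 3·10 + 2·6 = 42.
R has the best ratio (10/6) and is taken to its limit of 3; remaining capacity is filled optimally with the others.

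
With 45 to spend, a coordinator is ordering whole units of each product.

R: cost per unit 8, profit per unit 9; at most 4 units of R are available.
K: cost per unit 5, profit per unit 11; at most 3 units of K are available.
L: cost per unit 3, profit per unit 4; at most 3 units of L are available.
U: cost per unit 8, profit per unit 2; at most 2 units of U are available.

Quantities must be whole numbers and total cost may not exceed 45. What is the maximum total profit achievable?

K has the best ratio (11/5); taking only K gives at most 3×11 = 33 (stopped by the supply cap of 3).
Mixing does better — 3×R, 3×K, and 2×L: cost 45 ≤ 45, profit 3·9 + 3·11 + 2·4 = 68.

68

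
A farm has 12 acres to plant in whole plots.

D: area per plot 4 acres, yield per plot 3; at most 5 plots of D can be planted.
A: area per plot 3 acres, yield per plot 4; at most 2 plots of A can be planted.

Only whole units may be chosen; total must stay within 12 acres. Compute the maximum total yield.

11

Take 1×D and 2×A: area 10 ≤ 12, yield 1·3 + 2·4 = 11.
A has the best ratio (4/3) and is taken to its limit of 2; remaining capacity is filled optimally with the others.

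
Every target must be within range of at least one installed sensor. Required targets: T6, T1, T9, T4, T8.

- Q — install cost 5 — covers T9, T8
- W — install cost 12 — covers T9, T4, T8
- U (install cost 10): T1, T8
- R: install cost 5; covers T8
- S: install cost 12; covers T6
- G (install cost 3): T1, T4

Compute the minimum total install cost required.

20

This is a weighted set-cover instance.
Choose Q, S, and G: together they cover T6, T1, T9, T4, T8 — every target.
Total install cost: 5 + 12 + 3 = 20.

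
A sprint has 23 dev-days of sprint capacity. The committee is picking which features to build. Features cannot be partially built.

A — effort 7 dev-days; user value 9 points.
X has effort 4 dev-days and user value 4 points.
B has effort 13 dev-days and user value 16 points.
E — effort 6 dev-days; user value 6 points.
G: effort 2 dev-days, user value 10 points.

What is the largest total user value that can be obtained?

Take A, B, and G: effort 7 + 13 + 2 = 22 ≤ 23, user value 9 + 16 + 10 = 35.
No other feasible combination does better.

35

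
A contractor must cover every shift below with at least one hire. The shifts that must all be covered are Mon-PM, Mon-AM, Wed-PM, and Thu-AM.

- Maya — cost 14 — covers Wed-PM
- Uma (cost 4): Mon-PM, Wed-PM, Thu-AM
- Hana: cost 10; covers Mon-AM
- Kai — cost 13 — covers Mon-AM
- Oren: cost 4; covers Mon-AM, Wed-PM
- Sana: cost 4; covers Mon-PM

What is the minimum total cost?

8

This is an integer covering problem.
Choose Uma and Oren: together they cover Mon-PM, Mon-AM, Wed-PM, Thu-AM — every shift.
Total cost: 4 + 4 = 8.
No cover costs less than 8.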